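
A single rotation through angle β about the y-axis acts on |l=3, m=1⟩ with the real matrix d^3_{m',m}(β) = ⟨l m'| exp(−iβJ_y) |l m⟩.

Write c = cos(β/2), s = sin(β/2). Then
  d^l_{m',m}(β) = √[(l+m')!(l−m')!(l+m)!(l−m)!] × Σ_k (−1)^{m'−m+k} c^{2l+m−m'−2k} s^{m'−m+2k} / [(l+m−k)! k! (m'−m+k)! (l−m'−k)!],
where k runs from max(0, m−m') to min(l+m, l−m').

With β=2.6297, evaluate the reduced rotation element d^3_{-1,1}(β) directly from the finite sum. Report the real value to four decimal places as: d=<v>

d=0.3937

d^3_{-1,1}(β=2.6297) via Wigner's sum:
With c≡cos(β/2)=0.253161 and s≡sin(β/2)=0.967424, N=[2·24·24·2]^{1/2}=48.000000
k∈{2,3,4} keeps every argument non-negative
  k=2: (−1)^0·48.0000/(8)·0.2532^4·0.9674^2 = +0.023066
  k=3: (−1)^1·48.0000/(6)·0.2532^2·0.9674^4 = -0.449109
  k=4: (−1)^2·48.0000/(48)·0.2532^0·0.9674^6 = +0.819788
d^3_{-1,1}(2.6297) = +0.023066 -0.449109 +0.819788 = +0.393745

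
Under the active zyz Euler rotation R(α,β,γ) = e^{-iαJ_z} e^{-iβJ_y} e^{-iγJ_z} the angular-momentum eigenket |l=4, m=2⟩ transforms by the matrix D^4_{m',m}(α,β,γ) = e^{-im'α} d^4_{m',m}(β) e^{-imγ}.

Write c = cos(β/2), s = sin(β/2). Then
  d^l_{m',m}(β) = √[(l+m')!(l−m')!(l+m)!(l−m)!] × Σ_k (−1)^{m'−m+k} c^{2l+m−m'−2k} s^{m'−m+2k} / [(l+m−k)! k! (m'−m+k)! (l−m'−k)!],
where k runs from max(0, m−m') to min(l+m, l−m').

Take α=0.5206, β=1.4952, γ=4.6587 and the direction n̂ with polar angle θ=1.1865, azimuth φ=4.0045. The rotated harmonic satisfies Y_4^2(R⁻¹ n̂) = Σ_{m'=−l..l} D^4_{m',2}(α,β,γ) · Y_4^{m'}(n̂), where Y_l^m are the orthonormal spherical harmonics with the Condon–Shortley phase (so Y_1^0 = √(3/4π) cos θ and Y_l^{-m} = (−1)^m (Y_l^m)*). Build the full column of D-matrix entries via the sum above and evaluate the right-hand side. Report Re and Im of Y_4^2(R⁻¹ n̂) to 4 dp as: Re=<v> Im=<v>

Re=-0.0885 Im=-0.3750

Need the full column D^4_{m',2} for m'=−4..4 at α=0.5206, β=1.4952, γ=4.6587.
cos(β/2)=0.733323, sin(β/2)=0.679881
d^4_{-4,2}: single k=6 term ⇒ +0.281038;  D = +0.163060-0.228897i
d^4_{-3,2}: k∈[5..6] ⇒ +0.643035 -0.184242 = +0.458793;  D = +0.045064-0.456574i
d^4_{-2,2}: k∈[4..6] ⇒ +0.926836 -0.637335 +0.045652 = +0.335153;  D = -0.137341-0.305720i
d^4_{-1,2}: k∈[3..5] ⇒ +0.942516 -1.215221 +0.208911 = -0.063794;  D = +0.051623+0.037480i
d^4_{0,2}: k∈[2..4] ⇒ +0.681958 -1.563153 +0.503858 = -0.377337;  D = +0.375164+0.040440i
d^4_{1,2}: k∈[1..3] ⇒ +0.328954 -1.413774 +0.810147 = -0.274673;  D = +0.251554-0.110298i
d^4_{2,2}: k∈[0..2] ⇒ +0.083630 -0.862616 +0.926836 = +0.147849;  D = -0.087936+0.118856i
d^4_{3,2}: k∈[0..1] ⇒ -0.290110 +0.748099 = +0.457989;  D = -0.053178+0.454891i
d^4_{4,2}: single k=0 term ⇒ +0.380378;  D = +0.149605+0.349722i
Y_4^{m'}(θ=1.1865,φ=4.0045) and Σ D·Y over m':
  (+0.1631-0.2289i)·(-0.3113+0.0997i)  (+0.0451-0.4566i)·(+0.3182+0.1963i)  (-0.1373-0.3057i)·(+0.0007+0.0046i)  (+0.0516+0.0375i)·(+0.2156-0.2519i)  (+0.3752+0.0404i)·(-0.0556+0.0000i)  (+0.2516-0.1103i)·(-0.2156-0.2519i)  (-0.0879+0.1189i)·(+0.0007-0.0046i)  (-0.0532+0.4549i)·(-0.3182+0.1963i)  (+0.1496+0.3497i)·(-0.3113-0.0997i)
Y_4^2(R⁻¹ n̂) = -0.088533-0.374988i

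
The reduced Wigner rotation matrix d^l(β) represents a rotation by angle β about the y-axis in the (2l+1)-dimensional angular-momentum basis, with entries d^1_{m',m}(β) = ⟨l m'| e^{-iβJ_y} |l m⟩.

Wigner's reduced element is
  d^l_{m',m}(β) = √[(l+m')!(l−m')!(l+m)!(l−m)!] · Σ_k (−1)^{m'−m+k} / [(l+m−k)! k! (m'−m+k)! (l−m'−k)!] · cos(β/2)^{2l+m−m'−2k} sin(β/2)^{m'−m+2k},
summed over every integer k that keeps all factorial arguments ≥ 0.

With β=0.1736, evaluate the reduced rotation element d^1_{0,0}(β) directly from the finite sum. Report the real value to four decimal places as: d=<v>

d^1_{0,0}(β=0.1736) via Wigner's sum:
With c≡cos(β/2)=0.996235 and s≡sin(β/2)=0.086691, N=[1·1·1·1]^{1/2}=1.000000
The bounds max(0,m−m')=0 and min(l+m,l−m')=1 give 2 terms
  k=0: (−1)^0·1.0000/(1)·0.9962^2·0.0867^0 = +0.992485
  k=1: (−1)^1·1.0000/(1)·0.9962^0·0.0867^2 = -0.007515
d^1_{0,0}(0.1736) = +0.992485 -0.007515 = +0.984969

d=0.9850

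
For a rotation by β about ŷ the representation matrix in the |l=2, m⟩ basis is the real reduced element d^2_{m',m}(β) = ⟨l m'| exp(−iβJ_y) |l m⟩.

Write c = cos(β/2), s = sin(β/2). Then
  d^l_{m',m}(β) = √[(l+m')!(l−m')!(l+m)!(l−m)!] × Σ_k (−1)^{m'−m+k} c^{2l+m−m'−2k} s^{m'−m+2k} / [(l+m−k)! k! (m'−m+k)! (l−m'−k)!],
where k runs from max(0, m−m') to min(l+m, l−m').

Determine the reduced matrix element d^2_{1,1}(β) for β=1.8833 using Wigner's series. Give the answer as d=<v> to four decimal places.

d=-0.5592

d^2_{1,1}(β=1.8833) via Wigner's sum:
c=cos(1.8833/2)=0.588455, s=sin(1.8833/2)=0.808530; N=√[6·1·6·1]=6.000000
Admissible k: 0..1 (factorial args all ≥0)
  k=0: (−1)^0·6.0000/(6)·0.5885^4·0.8085^0 = +0.119909
  k=1: (−1)^1·6.0000/(2)·0.5885^2·0.8085^2 = -0.679110
d^2_{1,1}(1.8833) = +0.119909 -0.679110 = -0.559200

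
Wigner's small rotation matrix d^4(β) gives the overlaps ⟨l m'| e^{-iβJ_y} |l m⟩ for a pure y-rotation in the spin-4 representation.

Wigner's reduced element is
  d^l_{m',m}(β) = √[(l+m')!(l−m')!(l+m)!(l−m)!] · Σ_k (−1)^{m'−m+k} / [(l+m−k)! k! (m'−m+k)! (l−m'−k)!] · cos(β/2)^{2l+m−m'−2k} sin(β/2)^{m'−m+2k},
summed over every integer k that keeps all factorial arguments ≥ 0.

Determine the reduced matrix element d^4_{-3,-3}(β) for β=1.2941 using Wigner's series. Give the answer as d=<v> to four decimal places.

d^4_{-3,-3}(β=1.2941) via Wigner's sum:
With c≡cos(β/2)=0.797866 and s≡sin(β/2)=0.602835, N=[1·5040·1·5040]^{1/2}=5040.000000
The bounds max(0,m−m')=0 and min(l+m,l−m')=1 give 2 terms
  k=0: (−1)^0·5040.0000/(5040)·0.7979^8·0.6028^0 = +0.164225
  k=1: (−1)^1·5040.0000/(720)·0.7979^6·0.6028^2 = -0.656257
d^4_{-3,-3}(1.2941) = +0.164225 -0.656257 = -0.492033

d=-0.4920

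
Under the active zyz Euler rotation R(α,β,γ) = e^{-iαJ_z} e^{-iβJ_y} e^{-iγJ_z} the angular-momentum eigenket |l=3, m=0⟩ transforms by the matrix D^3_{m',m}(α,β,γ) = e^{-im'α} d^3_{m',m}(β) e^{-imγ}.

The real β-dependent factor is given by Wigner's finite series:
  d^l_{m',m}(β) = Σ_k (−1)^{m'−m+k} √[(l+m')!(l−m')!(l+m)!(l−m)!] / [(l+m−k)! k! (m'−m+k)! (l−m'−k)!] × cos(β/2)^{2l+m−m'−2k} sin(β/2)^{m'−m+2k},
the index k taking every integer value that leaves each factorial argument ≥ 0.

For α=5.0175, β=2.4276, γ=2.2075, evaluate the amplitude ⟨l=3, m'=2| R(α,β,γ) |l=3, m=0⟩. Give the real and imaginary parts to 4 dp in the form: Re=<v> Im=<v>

Re=0.3637 Im=-0.2543

First d^3_{2,0}(β=2.4276), then the phase factors e^{-i(2)α} and e^{-i(0)γ}:
With c≡cos(β/2)=0.349462 and s≡sin(β/2)=0.936951, N=[120·1·6·6]^{1/2}=65.726707
k∈{0,1} keeps every argument non-negative
  k=0: (−1)^2·65.7267/(12)·0.3495^4·0.9370^2 = +0.071712
  k=1: (−1)^3·65.7267/(12)·0.3495^2·0.9370^4 = -0.515497
d^3_{2,0}(2.4276) = +0.071712 -0.515497 = -0.443785
Phases: e^{-i·(2)·5.0175}=-0.819521+0.573049i, e^{-i·(0)·2.2075}=+1.000000+0.000000i ⇒ D=+0.363691-0.254311i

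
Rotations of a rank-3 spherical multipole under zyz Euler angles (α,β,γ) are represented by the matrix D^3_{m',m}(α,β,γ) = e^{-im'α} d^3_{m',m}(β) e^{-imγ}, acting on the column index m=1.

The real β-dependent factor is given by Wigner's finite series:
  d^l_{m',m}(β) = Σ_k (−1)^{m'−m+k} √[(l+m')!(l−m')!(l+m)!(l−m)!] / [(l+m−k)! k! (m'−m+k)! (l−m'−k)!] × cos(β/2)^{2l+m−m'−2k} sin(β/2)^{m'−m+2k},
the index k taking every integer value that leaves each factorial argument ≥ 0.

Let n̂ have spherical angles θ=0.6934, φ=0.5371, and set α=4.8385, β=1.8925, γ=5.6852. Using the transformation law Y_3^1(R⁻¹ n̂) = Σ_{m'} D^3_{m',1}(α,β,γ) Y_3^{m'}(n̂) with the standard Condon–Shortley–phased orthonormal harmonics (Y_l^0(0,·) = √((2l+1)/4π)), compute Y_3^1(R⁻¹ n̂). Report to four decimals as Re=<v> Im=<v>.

Re=0.0499 Im=-0.0068

Need the full column D^3_{m',1} for m'=−3..3 at α=4.8385, β=1.8925, γ=5.6852.
cos(β/2)=0.584729, sin(β/2)=0.811228
d^3_{-3,1}: single k=4 term ⇒ +0.573493;  D = -0.475105+0.321200i
d^3_{-2,1}: k∈[3..4] ⇒ +0.675032 -0.649637 = +0.025395;  D = -0.016756-0.019082i
d^3_{-1,1}: k∈[2..4] ⇒ +0.461591 -1.184602 +0.285009 = -0.438002;  D = -0.290158+0.328107i
d^3_{0,1}: k∈[1..3] ⇒ +0.192091 -1.109190 +0.711642 = -0.205457;  D = -0.169804-0.115668i
d^3_{1,1}: k∈[0..2] ⇒ +0.039970 -0.615454 +0.888451 = +0.312967;  D = -0.142261+0.278765i
d^3_{2,1}: k∈[0..1] ⇒ -0.175355 +0.675032 = +0.499677;  D = -0.470105-0.169348i
d^3_{3,1}: single k=0 term ⇒ +0.297956;  D = +0.064922-0.290797i
Y_3^{m'}(θ=0.6934,φ=0.5371) and Σ D·Y over m':
  (-0.4751+0.3212i)·(-0.0044-0.1089i)  (-0.0168-0.0191i)·(+0.1530-0.2823i)  (-0.2902+0.3281i)·(+0.3474-0.2069i)  (-0.1698-0.1157i)·(-0.0122+0.0000i)  (-0.1423+0.2788i)·(-0.3474-0.2069i)  (-0.4701-0.1693i)·(+0.1530+0.2823i)  (+0.0649-0.2908i)·(+0.0044-0.1089i)
Y_3^1(R⁻¹ n̂) = +0.049875-0.006849i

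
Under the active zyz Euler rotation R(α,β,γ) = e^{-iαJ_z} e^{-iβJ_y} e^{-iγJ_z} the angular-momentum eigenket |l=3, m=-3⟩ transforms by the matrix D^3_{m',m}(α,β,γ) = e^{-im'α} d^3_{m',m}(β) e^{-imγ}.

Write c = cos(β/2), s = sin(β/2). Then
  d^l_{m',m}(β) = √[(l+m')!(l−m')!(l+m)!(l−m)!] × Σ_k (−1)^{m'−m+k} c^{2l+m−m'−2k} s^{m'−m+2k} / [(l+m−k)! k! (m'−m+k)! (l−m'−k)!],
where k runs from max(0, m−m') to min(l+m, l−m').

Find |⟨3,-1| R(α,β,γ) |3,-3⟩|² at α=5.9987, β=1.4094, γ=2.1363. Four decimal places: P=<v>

Split into d^3_{-1,-3}(β=1.4094) × two z-phases.
c=cos(1.4094/2)=0.761806, s=sin(1.4094/2)=0.647805; N=√[2·24·1·720]=185.903201
k: max(0,(-3)−(-1))=0 … min(3+(-3),3−(-1))=0
  k=0: (−1)^2·185.9032/(48)·0.7618^4·0.6478^2 = +0.547409
d^3_{-1,-3}(1.4094) = +0.547409
|D^3_{-1,-3}|² = |d^3_{-1,-3}(β)|² = (+0.547409)² = 0.299657 (the z-rotation phases have unit modulus)

P=0.2997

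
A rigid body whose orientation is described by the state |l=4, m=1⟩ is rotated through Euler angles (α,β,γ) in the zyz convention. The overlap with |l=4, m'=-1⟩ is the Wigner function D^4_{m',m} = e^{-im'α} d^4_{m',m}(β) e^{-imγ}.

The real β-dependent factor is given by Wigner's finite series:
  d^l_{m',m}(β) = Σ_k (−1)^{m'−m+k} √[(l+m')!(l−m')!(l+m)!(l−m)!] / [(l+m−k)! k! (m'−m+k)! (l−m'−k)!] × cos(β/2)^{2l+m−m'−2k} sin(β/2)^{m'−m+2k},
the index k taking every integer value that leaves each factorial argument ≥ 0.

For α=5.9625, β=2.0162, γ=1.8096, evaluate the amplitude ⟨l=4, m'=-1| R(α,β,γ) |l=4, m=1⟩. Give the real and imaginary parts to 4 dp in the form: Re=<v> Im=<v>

First d^4_{-1,1}(β=2.0162), then the phase factors e^{-i(-1)α} and e^{-i(1)γ}:
Half-angle: c=0.533469, s=0.845820. N=√(6·120·120·6)=720.000000
Admissible k: 2..5 (factorial args all ≥0)
  k=2: (−1)^0·720.0000/(72)·0.5335^6·0.8458^2 = +0.164896
  k=3: (−1)^1·720.0000/(24)·0.5335^4·0.8458^4 = -1.243565
  k=4: (−1)^2·720.0000/(48)·0.5335^2·0.8458^6 = +1.563062
  k=5: (−1)^3·720.0000/(720)·0.5335^0·0.8458^8 = -0.261953
d^4_{-1,1}(2.0162) = +0.164896 -1.243565 +1.563062 -0.261953 = +0.222440
D = (+0.949020-0.315217i)·(+0.222440)·(-0.236540-0.971622i) = -0.118061-0.188524i

Re=-0.1181 Im=-0.1885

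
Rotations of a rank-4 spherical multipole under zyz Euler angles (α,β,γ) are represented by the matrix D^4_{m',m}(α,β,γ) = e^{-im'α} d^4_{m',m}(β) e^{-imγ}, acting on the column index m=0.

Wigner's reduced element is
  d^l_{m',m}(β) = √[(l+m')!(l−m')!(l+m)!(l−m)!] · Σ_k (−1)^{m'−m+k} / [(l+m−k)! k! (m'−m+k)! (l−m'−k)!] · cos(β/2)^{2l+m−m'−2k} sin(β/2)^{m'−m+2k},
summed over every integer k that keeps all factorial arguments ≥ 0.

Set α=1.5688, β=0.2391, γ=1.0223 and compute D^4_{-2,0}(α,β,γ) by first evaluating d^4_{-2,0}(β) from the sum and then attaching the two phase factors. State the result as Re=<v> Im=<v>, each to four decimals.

Re=-0.1243 Im=0.0005

Split into d^4_{-2,0}(β=0.2391) × two z-phases.
c=cos(0.2391/2)=0.992862, s=sin(0.2391/2)=0.119265; N=√[2·720·24·24]=910.735966
The bounds max(0,m−m')=2 and min(l+m,l−m')=4 give 3 terms
  k=2: (−1)^0·910.7360/(96)·0.9929^6·0.1193^2 = +0.129266
  k=3: (−1)^1·910.7360/(36)·0.9929^4·0.1193^4 = -0.004974
  k=4: (−1)^2·910.7360/(96)·0.9929^2·0.1193^6 = +0.000027
d^4_{-2,0}(0.2391) = +0.129266 -0.004974 +0.000027 = +0.124319
Phases: e^{-i·(-2)·1.5688}=-0.999992+0.003993i, e^{-i·(0)·1.0223}=+1.000000+0.000000i ⇒ D=-0.124318+0.000496i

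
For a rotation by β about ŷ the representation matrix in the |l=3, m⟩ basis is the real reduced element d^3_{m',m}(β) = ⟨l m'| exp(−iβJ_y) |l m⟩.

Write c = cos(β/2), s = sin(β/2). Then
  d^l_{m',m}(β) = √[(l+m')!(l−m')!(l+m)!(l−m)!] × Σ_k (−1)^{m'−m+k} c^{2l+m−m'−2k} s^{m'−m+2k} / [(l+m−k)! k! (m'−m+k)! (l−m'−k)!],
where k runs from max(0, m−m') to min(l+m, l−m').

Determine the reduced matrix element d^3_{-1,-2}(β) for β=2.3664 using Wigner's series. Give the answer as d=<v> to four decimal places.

d^3_{-1,-2}(β=2.3664) via Wigner's sum:
Half-angle: c=0.377964, s=0.925820. N=√(2·24·1·120)=75.894664
The bounds max(0,m−m')=0 and min(l+m,l−m')=1 give 2 terms
  k=0: (−1)^1·75.8947/(24)·0.3780^5·0.9258^1 = -0.022583
  k=1: (−1)^2·75.8947/(12)·0.3780^3·0.9258^3 = +0.270995
d^3_{-1,-2}(2.3664) = -0.022583 +0.270995 = +0.248412

d=0.2484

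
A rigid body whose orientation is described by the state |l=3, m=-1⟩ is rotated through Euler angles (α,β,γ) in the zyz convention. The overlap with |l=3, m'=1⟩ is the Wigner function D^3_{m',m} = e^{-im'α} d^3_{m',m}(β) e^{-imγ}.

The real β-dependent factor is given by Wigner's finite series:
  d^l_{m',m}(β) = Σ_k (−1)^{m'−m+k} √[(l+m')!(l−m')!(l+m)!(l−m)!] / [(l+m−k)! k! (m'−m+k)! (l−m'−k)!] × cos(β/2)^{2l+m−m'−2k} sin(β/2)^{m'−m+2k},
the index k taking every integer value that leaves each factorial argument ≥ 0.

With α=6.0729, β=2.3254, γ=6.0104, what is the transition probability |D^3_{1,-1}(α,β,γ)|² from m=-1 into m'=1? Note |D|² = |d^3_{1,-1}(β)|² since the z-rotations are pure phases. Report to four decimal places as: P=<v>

First d^3_{1,-1}(β=2.3254), then the phase factors e^{-i(1)α} and e^{-i(-1)γ}:
c=cos(2.3254/2)=0.396863, s=sin(2.3254/2)=0.917878; N=√[24·2·2·24]=48.000000
k: max(0,(-1)−(1))=0 … min(3+(-1),3−(1))=2
  k=0: (−1)^2·48.0000/(8)·0.3969^4·0.9179^2 = +0.125396
  k=1: (−1)^3·48.0000/(6)·0.3969^2·0.9179^4 = -0.894356
  k=2: (−1)^4·48.0000/(48)·0.3969^0·0.9179^6 = +0.598012
d^3_{1,-1}(2.3254) = +0.125396 -0.894356 +0.598012 = -0.170949
|D^3_{1,-1}|² = |d^3_{1,-1}(β)|² = (-0.170949)² = 0.029223 (the z-rotation phases have unit modulus)

P=0.0292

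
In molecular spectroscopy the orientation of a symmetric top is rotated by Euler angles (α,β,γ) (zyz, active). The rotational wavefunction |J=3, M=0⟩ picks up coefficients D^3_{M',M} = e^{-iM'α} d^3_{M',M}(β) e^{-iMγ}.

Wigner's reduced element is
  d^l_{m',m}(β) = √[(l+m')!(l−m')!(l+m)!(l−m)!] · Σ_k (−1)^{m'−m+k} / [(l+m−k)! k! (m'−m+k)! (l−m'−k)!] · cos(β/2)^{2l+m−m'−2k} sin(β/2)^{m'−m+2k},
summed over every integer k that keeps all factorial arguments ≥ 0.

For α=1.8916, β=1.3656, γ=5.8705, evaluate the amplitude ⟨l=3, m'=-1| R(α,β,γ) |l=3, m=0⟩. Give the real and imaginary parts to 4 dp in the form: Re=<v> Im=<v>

Re=0.1059 Im=-0.3188

First d^3_{-1,0}(β=1.3656), then the phase factors e^{-i(-1)α} and e^{-i(0)γ}:
Half-angle: c=0.775809, s=0.630968. N=√(2·24·6·6)=41.569219
Admissible k: 1..3 (factorial args all ≥0)
  k=1: (−1)^0·41.5692/(12)·0.7758^5·0.6310^1 = +0.614288
  k=2: (−1)^1·41.5692/(4)·0.7758^3·0.6310^3 = -1.218984
  k=3: (−1)^2·41.5692/(12)·0.7758^1·0.6310^5 = +0.268770
d^3_{-1,0}(1.3656) = +0.614288 -1.218984 +0.268770 = -0.335925
D = (-0.315329+0.948982i)·(-0.335925)·(+1.000000+0.000000i) = +0.105927-0.318787i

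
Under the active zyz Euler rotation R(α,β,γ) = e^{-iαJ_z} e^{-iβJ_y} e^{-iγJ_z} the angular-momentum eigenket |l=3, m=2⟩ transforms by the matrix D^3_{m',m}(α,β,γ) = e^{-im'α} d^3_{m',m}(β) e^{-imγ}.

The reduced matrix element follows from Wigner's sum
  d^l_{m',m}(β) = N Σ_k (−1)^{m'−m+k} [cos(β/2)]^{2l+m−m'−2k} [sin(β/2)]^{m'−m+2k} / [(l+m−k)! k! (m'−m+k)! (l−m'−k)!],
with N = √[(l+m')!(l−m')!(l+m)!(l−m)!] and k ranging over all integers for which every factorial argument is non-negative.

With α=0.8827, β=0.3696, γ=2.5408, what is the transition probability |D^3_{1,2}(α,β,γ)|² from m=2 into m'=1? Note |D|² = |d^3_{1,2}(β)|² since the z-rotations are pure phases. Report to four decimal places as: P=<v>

P=0.2460

First d^3_{1,2}(β=0.3696), then the phase factors e^{-i(1)α} and e^{-i(2)γ}:
Half-angle: c=0.982973, s=0.183750. N=√(24·2·120·1)=75.894664
Admissible k: 1..2 (factorial args all ≥0)
  k=1: (−1)^0·75.8947/(24)·0.9830^5·0.1837^1 = +0.533255
  k=2: (−1)^1·75.8947/(12)·0.9830^3·0.1837^3 = -0.037268
d^3_{1,2}(0.3696) = +0.533255 -0.037268 = +0.495987
|D^3_{1,2}|² = |d^3_{1,2}(β)|² = (+0.495987)² = 0.246003 (the z-rotation phases have unit modulus)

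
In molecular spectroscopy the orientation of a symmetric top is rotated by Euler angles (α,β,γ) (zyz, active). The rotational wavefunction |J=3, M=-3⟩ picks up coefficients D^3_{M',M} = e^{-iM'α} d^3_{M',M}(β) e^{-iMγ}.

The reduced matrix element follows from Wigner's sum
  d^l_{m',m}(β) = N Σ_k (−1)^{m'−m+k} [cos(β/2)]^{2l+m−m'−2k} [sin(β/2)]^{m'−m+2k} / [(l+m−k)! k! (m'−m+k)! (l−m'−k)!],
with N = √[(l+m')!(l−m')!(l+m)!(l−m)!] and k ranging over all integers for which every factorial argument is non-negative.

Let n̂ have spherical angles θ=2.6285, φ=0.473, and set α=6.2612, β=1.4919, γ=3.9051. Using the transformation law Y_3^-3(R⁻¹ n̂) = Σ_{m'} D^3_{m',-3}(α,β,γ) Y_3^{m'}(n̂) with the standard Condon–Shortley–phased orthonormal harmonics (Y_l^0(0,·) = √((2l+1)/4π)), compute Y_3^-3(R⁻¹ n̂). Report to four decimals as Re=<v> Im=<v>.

Need the full column D^3_{m',-3} for m'=−3..3 at α=6.2612, β=1.4919, γ=3.9051.
cos(β/2)=0.734443, sin(β/2)=0.678670
d^3_{-3,-3}: single k=0 term ⇒ +0.156946;  D = +0.095452-0.124583i
d^3_{-2,-3}: single k=0 term ⇒ -0.355243;  D = -0.222200+0.277173i
d^3_{-1,-3}: single k=0 term ⇒ +0.519035;  D = +0.333473-0.397734i
d^3_{0,-3}: single k=0 term ⇒ -0.553816;  D = -0.365064+0.416462i
d^3_{1,-3}: single k=0 term ⇒ +0.443197;  D = +0.299402-0.326775i
d^3_{2,-3}: single k=0 term ⇒ -0.259016;  D = -0.179134+0.187083i
d^3_{3,-3}: single k=0 term ⇒ +0.097713;  D = +0.069113-0.069074i
Y_3^{m'}(θ=2.6285,φ=0.473) and Σ D·Y over m':
  (+0.0955-0.1246i)·(+0.0075-0.0488i)  (-0.2222+0.2772i)·(-0.1255+0.1740i)  (+0.3335-0.3977i)·(+0.3947-0.2020i)  (-0.3651+0.4165i)·(-0.2585+0.0000i)  (+0.2994-0.3268i)·(-0.3947-0.2020i)  (-0.1791+0.1871i)·(-0.1255-0.1740i)  (+0.0691-0.0691i)·(-0.0075-0.0488i)
Y_3^-3(R⁻¹ n̂) = -0.013087-0.337729i

Re=-0.0131 Im=-0.3377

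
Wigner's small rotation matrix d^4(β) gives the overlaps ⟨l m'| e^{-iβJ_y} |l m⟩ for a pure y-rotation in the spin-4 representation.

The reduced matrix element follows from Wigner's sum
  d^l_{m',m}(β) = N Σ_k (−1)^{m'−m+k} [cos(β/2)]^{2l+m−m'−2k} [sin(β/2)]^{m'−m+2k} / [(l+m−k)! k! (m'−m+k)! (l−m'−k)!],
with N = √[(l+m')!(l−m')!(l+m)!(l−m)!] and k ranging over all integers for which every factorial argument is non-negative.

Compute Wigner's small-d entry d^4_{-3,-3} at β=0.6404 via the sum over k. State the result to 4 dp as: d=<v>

d^4_{-3,-3}(β=0.6404) via Wigner's sum:
With c≡cos(β/2)=0.949172 and s≡sin(β/2)=0.314756, N=[1·5040·1·5040]^{1/2}=5040.000000
Admissible k: 0..1 (factorial args all ≥0)
  k=0: (−1)^0·5040.0000/(5040)·0.9492^8·0.3148^0 = +0.658811
  k=1: (−1)^1·5040.0000/(720)·0.9492^6·0.3148^2 = -0.507129
d^4_{-3,-3}(0.6404) = +0.658811 -0.507129 = +0.151683

d=0.1517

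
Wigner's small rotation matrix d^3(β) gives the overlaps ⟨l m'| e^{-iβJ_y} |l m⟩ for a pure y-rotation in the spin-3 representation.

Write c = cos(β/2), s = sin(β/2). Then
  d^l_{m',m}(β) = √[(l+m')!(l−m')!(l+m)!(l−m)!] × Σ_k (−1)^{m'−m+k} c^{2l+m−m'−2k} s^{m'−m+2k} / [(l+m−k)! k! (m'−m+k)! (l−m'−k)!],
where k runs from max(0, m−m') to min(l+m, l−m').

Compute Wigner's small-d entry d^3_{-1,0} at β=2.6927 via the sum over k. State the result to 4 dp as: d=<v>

d=0.5747

d^3_{-1,0}(β=2.6927) via Wigner's sum:
Half-angle: c=0.222567, s=0.974917. N=√(2·24·6·6)=41.569219
k: max(0,(0)−(-1))=1 … min(3+(0),3−(-1))=3
  k=1: (−1)^0·41.5692/(12)·0.2226^5·0.9749^1 = +0.001844
  k=2: (−1)^1·41.5692/(4)·0.2226^3·0.9749^3 = -0.106168
  k=3: (−1)^2·41.5692/(12)·0.2226^1·0.9749^5 = +0.679032
d^3_{-1,0}(2.6927) = +0.001844 -0.106168 +0.679032 = +0.574707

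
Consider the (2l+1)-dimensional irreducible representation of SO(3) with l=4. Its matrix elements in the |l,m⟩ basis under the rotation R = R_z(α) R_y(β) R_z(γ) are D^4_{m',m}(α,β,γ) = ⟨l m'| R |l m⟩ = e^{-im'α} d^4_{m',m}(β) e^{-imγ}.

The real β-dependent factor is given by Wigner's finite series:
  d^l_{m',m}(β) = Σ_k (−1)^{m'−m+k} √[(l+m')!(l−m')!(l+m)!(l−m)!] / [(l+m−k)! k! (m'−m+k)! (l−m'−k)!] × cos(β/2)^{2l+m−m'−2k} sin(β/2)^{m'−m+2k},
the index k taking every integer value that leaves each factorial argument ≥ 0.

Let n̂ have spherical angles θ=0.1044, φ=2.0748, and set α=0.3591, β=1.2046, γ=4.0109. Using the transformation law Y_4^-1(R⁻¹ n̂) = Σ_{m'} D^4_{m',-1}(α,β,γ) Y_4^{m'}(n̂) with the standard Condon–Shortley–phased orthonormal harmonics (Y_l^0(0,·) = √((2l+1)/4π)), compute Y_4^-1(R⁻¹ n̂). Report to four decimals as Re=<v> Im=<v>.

Need the full column D^4_{m',-1} for m'=−4..4 at α=0.3591, β=1.2046, γ=4.0109.
cos(β/2)=0.824035, sin(β/2)=0.566539
d^4_{-4,-1}: single k=3 term ⇒ +0.517025;  D = +0.346676-0.383576i
d^4_{-3,-1}: k∈[2..3] ⇒ +0.797634 -0.628378 = +0.169255;  D = +0.062121-0.157443i
d^4_{-2,-1}: k∈[1..3] ⇒ +0.620133 -1.465629 +0.461851 = -0.383645;  D = -0.006411+0.383591i
d^4_{-1,-1}: k∈[0..3] ⇒ +0.212600 -1.507386 +1.425028 -0.224528 = -0.094286;  D = +0.031655+0.088813i
d^4_{0,-1}: k∈[0..3] ⇒ -0.653678 +1.853890 -0.876300 +0.069035 = +0.392947;  D = -0.253591-0.300165i
d^4_{1,-1}: k∈[0..3] ⇒ +1.004924 -1.425028 +0.336792 -0.010613 = -0.093925;  D = +0.081963+0.045869i
d^4_{2,-1}: k∈[0..2] ⇒ -0.977086 +0.692776 -0.065493 = -0.349802;  D = +0.345816+0.052657i
d^4_{3,-1}: k∈[0..1] ⇒ +0.628378 -0.178214 = +0.450164;  D = -0.440462+0.092957i
d^4_{4,-1}: single k=0 term ⇒ -0.244388;  D = +0.206133-0.131281i
Y_4^{m'}(θ=0.1044,φ=2.0748) and Σ D·Y over m':
  (+0.3467-0.3836i)·(-0.0000-0.0000i)  (+0.0621-0.1574i)·(+0.0014+0.0001i)  (-0.0064+0.3836i)·(-0.0115+0.0182i)  (+0.0317+0.0888i)·(-0.0929-0.1685i)  (-0.2536-0.3002i)·(+0.8008+0.0000i)  (+0.0820+0.0459i)·(+0.0929-0.1685i)  (+0.3458+0.0527i)·(-0.0115-0.0182i)  (-0.4405+0.0930i)·(-0.0014+0.0001i)  (+0.2061-0.1313i)·(-0.0000+0.0000i)
Y_4^-1(R⁻¹ n̂) = -0.184935-0.275294i

Re=-0.1849 Im=-0.2753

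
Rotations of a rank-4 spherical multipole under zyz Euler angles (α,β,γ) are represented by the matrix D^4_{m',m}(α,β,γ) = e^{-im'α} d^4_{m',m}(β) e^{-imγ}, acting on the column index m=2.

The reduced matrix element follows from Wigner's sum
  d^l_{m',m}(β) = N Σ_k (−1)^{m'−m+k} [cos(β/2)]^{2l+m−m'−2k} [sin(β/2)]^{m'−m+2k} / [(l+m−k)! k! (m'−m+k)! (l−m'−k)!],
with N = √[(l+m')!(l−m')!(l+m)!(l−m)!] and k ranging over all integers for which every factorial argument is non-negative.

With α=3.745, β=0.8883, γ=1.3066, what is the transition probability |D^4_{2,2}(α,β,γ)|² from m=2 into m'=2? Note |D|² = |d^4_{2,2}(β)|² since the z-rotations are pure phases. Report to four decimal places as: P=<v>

Split into d^4_{2,2}(β=0.8883) × two z-phases.
Half-angle: c=0.902976, s=0.429691. N=√(720·2·720·2)=1440.000000
The bounds max(0,m−m')=0 and min(l+m,l−m')=2 give 3 terms
  k=0: (−1)^0·1440.0000/(1440)·0.9030^8·0.4297^0 = +0.441988
  k=1: (−1)^1·1440.0000/(120)·0.9030^6·0.4297^2 = -1.201021
  k=2: (−1)^2·1440.0000/(96)·0.9030^4·0.4297^4 = +0.339954
d^4_{2,2}(0.8883) = +0.441988 -1.201021 +0.339954 = -0.419080
|D^4_{2,2}|² = |d^4_{2,2}(β)|² = (-0.419080)² = 0.175628 (the z-rotation phases have unit modulus)

P=0.1756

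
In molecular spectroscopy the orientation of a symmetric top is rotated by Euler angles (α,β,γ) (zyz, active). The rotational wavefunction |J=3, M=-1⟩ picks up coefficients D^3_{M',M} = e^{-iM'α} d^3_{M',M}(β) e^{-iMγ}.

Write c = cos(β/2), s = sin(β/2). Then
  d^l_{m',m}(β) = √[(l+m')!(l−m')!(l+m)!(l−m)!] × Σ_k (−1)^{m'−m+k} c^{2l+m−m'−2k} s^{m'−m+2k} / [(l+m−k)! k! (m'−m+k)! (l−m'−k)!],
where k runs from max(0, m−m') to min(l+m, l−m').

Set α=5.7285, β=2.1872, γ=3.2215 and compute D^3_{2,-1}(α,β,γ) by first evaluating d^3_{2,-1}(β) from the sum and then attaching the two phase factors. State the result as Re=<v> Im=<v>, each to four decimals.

D^3_{2,-1}(5.7285,2.1872,3.2215) = e^{-i·2·5.7285}·d^3_{2,-1}(2.1872)·e^{-i·-1·3.2215}. Compute d first:
c=cos(2.1872/2)=0.459291, s=sin(2.1872/2)=0.888286; N=√[120·1·2·24]=75.894664
k∈{0,1} keeps every argument non-negative
  k=0: (−1)^3·75.8947/(12)·0.4593^3·0.8883^3 = -0.429488
  k=1: (−1)^4·75.8947/(24)·0.4593^1·0.8883^5 = +0.803252
d^3_{2,-1}(2.1872) = -0.429488 +0.803252 = +0.373764
D = (+0.445225+0.895419i)·(+0.373764)·(-0.996809-0.079822i) = -0.139164-0.346891i

Re=-0.1392 Im=-0.3469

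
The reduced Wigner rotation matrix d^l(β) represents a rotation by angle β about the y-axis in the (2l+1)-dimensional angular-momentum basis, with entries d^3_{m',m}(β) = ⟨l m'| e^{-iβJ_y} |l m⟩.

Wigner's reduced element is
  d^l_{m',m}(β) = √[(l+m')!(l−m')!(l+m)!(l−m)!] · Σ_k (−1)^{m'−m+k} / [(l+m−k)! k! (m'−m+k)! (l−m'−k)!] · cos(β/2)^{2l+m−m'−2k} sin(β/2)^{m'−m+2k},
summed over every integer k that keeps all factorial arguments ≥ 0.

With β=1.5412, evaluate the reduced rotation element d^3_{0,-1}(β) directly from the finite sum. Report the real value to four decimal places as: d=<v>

d=0.4309

d^3_{0,-1}(β=1.5412) via Wigner's sum:
Half-angle: c=0.717493, s=0.696566. N=√(6·6·2·24)=41.569219
The bounds max(0,m−m')=0 and min(l+m,l−m')=2 give 3 terms
  k=0: (−1)^1·41.5692/(12)·0.7175^5·0.6966^1 = -0.458818
  k=1: (−1)^2·41.5692/(4)·0.7175^3·0.6966^3 = +1.297332
  k=2: (−1)^3·41.5692/(12)·0.7175^1·0.6966^5 = -0.407586
d^3_{0,-1}(1.5412) = -0.458818 +1.297332 -0.407586 = +0.430928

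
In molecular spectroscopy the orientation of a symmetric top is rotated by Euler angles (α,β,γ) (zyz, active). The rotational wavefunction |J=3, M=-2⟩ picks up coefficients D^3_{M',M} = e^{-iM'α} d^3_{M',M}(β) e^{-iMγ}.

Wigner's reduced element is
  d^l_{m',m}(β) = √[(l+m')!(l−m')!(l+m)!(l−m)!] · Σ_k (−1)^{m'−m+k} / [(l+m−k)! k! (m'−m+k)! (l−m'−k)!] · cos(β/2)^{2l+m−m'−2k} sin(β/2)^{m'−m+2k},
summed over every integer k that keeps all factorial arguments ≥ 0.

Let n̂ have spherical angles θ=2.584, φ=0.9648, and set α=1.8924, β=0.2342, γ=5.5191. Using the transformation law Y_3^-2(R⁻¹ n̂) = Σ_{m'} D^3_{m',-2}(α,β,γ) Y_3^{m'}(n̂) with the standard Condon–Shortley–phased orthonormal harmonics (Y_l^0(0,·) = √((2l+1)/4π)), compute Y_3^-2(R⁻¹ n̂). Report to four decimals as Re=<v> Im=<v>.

Re=-0.3311 Im=0.0446

Need the full column D^3_{m',-2} for m'=−3..3 at α=1.8924, β=0.2342, γ=5.5191.
cos(β/2)=0.993152, sin(β/2)=0.116833
d^3_{-3,-2}: single k=1 term ⇒ +0.276514;  D = -0.147667-0.233783i
d^3_{-2,-2}: k∈[0..1] ⇒ +0.959607 -0.066399 = +0.893208;  D = -0.565685+0.691246i
d^3_{-1,-2}: k∈[0..1] ⇒ -0.356978 +0.009880 = -0.347098;  D = -0.324328-0.123646i
d^3_{0,-2}: k∈[0..1] ⇒ +0.072736 -0.001007 = +0.071730;  D = +0.003057-0.071664i
d^3_{1,-2}: k∈[0..1] ⇒ -0.009880 +0.000068 = -0.009812;  D = +0.009433-0.002702i
d^3_{2,-2}: k∈[0..1] ⇒ +0.000919 -0.000003 = +0.000916;  D = +0.000518+0.000756i
d^3_{3,-2}: single k=0 term ⇒ -0.000053;  D = -0.000032+0.000042i
Y_3^{m'}(θ=2.584,φ=0.9648) and Σ D·Y over m':
  (-0.1477-0.2338i)·(-0.0599-0.0151i)  (-0.5657+0.6912i)·(+0.0853+0.2273i)  (-0.3243-0.1236i)·(+0.2533-0.3655i)  (+0.0031-0.0717i)·(-0.1900+0.0000i)  (+0.0094-0.0027i)·(-0.2533-0.3655i)  (+0.0005+0.0008i)·(+0.0853-0.2273i)  (-0.0000+0.0000i)·(+0.0599-0.0151i)
Y_3^-2(R⁻¹ n̂) = -0.331135+0.044594i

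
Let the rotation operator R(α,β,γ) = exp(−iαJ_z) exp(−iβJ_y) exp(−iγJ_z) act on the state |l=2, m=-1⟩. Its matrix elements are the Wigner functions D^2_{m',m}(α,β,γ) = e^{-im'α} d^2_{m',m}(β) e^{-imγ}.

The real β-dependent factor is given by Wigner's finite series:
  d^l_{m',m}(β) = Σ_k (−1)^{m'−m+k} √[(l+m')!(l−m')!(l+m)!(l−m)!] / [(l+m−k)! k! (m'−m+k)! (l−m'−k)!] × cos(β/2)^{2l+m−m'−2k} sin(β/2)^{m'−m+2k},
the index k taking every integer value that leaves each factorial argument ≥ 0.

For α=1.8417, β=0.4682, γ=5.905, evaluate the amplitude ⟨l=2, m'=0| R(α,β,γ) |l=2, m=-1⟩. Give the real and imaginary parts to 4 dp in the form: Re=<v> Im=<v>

Split into d^2_{0,-1}(β=0.4682) × two z-phases.
c=cos(0.4682/2)=0.972724, s=sin(0.4682/2)=0.231968; N=√[2·2·1·6]=4.898979
Admissible k: 0..1 (factorial args all ≥0)
  k=0: (−1)^1·4.8990/(2)·0.9727^3·0.2320^1 = -0.522963
  k=1: (−1)^2·4.8990/(2)·0.9727^1·0.2320^3 = +0.029740
d^2_{0,-1}(0.4682) = -0.522963 +0.029740 = -0.493223
D = (+1.000000+0.000000i)·(-0.493223)·(+0.929336-0.369235i) = -0.458370+0.182115i

Re=-0.4584 Im=0.1821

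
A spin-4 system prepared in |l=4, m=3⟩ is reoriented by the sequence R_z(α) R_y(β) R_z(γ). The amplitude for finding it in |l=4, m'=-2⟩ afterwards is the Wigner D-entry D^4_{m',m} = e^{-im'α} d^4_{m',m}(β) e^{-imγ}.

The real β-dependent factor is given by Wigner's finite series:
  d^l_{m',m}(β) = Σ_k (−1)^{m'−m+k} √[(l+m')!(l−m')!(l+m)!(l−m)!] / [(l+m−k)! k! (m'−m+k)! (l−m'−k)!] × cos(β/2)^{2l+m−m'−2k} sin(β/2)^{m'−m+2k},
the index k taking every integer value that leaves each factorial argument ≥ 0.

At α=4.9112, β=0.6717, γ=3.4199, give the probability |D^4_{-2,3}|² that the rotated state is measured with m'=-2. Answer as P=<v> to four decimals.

P=0.0012

Split into d^4_{-2,3}(β=0.6717) × two z-phases.
Half-angle: c=0.944131, s=0.329572. N=√(2·720·5040·1)=2693.993318
Admissible k: 5..6 (factorial args all ≥0)
  k=5: (−1)^0·2693.9933/(240)·0.9441^3·0.3296^5 = +0.036731
  k=6: (−1)^1·2693.9933/(720)·0.9441^1·0.3296^7 = -0.001492
d^4_{-2,3}(0.6717) = +0.036731 -0.001492 = +0.035239
|D^4_{-2,3}|² = |d^4_{-2,3}(β)|² = (+0.035239)² = 0.001242 (the z-rotation phases have unit modulus)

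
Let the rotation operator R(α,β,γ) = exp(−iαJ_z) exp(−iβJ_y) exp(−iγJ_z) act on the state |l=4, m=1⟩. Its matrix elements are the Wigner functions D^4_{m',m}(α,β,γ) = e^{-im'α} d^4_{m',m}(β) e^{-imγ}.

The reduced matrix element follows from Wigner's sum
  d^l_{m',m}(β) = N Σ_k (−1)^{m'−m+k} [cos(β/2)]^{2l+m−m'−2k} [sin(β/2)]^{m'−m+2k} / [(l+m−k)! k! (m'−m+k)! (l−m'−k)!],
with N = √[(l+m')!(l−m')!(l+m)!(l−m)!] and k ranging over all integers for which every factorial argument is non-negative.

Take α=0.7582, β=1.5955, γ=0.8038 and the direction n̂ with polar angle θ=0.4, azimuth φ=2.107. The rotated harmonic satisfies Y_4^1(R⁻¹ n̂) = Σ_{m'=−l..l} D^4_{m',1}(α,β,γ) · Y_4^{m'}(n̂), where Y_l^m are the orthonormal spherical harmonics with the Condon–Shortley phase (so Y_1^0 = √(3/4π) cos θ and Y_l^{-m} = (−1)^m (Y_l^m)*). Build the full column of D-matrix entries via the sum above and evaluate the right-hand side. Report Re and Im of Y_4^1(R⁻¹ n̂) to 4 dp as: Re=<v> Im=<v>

Need the full column D^4_{m',1} for m'=−4..4 at α=0.7582, β=1.5955, γ=0.8038.
cos(β/2)=0.698319, sin(β/2)=0.715787
d^4_{-4,1}: single k=5 term ⇒ +0.478822;  D = -0.292894+0.378792i
d^4_{-3,1}: k∈[4..5] ⇒ +0.825789 -0.520571 = +0.305218;  D = +0.030470+0.303693i
d^4_{-2,1}: k∈[3..5] ⇒ +0.861262 -1.357331 +0.285217 = -0.210853;  D = -0.159545-0.137856i
d^4_{-1,1}: k∈[2..5] ⇒ +0.594142 -1.872713 +0.983786 -0.068908 = -0.363692;  D = -0.363314+0.016579i
d^4_{0,1}: k∈[1..4] ⇒ +0.259224 -1.634129 +1.716904 -0.300645 = +0.041354;  D = +0.028698-0.029774i
d^4_{1,1}: k∈[0..3] ⇒ +0.056550 -0.891213 +1.872713 -0.655857 = +0.382192;  D = +0.003362-0.382177i
d^4_{2,1}: k∈[0..2] ⇒ -0.245922 +1.291893 -0.904888 = +0.141083;  D = -0.096106-0.103286i
d^4_{3,1}: k∈[0..1] ⇒ +0.471586 -0.825789 = -0.354203;  D = +0.353496+0.022368i
d^4_{4,1}: single k=0 term ⇒ -0.455737;  D = +0.350028-0.291850i
Y_4^{m'}(θ=0.4,φ=2.107) and Σ D·Y over m':
  (-0.2929+0.3788i)·(-0.0055-0.0085i)  (+0.0305+0.3037i)·(+0.0680-0.0026i)  (-0.1595-0.1379i)·(-0.1198+0.2200i)  (-0.3633+0.0166i)·(-0.2547-0.4286i)  (+0.0287-0.0298i)·(+0.2897+0.0000i)  (+0.0034-0.3822i)·(+0.2547-0.4286i)  (-0.0961-0.1033i)·(-0.1198-0.2200i)  (+0.3535+0.0224i)·(-0.0680-0.0026i)  (+0.3500-0.2918i)·(-0.0055+0.0085i)
Y_4^1(R⁻¹ n̂) = -0.032490+0.082170i

Re=-0.0325 Im=0.0822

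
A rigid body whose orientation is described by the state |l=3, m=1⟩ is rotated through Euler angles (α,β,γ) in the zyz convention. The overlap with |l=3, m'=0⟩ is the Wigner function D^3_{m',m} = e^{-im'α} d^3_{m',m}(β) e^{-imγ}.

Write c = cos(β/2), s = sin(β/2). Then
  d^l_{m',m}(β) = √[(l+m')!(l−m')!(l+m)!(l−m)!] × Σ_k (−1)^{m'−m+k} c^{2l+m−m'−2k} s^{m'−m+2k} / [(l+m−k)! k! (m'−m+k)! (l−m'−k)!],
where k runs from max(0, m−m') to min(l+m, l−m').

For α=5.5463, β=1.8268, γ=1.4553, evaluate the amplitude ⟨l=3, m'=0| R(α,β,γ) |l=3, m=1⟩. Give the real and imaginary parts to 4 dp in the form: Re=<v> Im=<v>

D^3_{0,1}(5.5463,1.8268,1.4553) = e^{-i·0·5.5463}·d^3_{0,1}(1.8268)·e^{-i·1·1.4553}. Compute d first:
Half-angle: c=0.611058, s=0.791586. N=√(6·6·24·2)=41.569219
k∈{1,2,3} keeps every argument non-negative
  k=1: (−1)^0·41.5692/(12)·0.6111^5·0.7916^1 = +0.233615
  k=2: (−1)^1·41.5692/(4)·0.6111^3·0.7916^3 = -1.176124
  k=3: (−1)^2·41.5692/(12)·0.6111^1·0.7916^5 = +0.657905
d^3_{0,1}(1.8268) = +0.233615 -1.176124 +0.657905 = -0.284604
Phases: e^{-i·(0)·5.5463}=+1.000000+0.000000i, e^{-i·(1)·1.4553}=+0.115240-0.993338i ⇒ D=-0.032798+0.282708i

Re=-0.0328 Im=0.2827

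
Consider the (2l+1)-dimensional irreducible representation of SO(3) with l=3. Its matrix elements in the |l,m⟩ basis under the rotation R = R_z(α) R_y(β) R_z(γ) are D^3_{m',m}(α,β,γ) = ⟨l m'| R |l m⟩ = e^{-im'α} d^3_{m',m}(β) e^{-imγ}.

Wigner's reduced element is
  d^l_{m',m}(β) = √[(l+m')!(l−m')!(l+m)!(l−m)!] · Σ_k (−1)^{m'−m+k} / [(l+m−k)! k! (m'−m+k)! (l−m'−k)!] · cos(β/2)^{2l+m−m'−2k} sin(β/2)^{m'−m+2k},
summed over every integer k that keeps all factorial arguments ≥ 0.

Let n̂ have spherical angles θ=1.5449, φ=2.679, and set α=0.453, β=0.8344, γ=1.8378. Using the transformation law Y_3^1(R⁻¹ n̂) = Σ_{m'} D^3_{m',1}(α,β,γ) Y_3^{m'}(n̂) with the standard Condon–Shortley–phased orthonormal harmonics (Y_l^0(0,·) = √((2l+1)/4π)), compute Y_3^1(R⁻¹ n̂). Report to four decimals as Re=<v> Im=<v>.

Re=0.0166 Im=0.0039

Need the full column D^3_{m',1} for m'=−3..3 at α=0.453, β=0.8344, γ=1.8378.
cos(β/2)=0.914227, sin(β/2)=0.405202
d^3_{-3,1}: single k=4 term ⇒ +0.087265;  D = +0.077452-0.040204i
d^3_{-2,1}: k∈[3..4] ⇒ +0.321520 -0.031580 = +0.289940;  D = +0.172917-0.232733i
d^3_{-1,1}: k∈[2..4] ⇒ +0.688195 -0.180254 +0.004426 = +0.512367;  D = +0.094750-0.503529i
d^3_{0,1}: k∈[1..3] ⇒ +0.896464 -0.528311 +0.034594 = +0.402747;  D = -0.106262-0.388476i
d^3_{1,1}: k∈[0..2] ⇒ +0.583881 -0.917593 +0.135191 = -0.198521;  D = +0.130902+0.149249i
d^3_{2,1}: k∈[0..1] ⇒ -0.818356 +0.321520 = -0.496836;  D = +0.458042+0.192467i
d^3_{3,1}: single k=0 term ⇒ +0.444228;  D = -0.443551+0.024512i
Y_3^{m'}(θ=1.5449,φ=2.679) and Σ D·Y over m':
  (+0.0775-0.0402i)·(-0.0759-0.4098i)  (+0.1729-0.2327i)·(+0.0159+0.0211i)  (+0.0947-0.5035i)·(+0.2881+0.1437i)  (-0.1063-0.3885i)·(-0.0290+0.0000i)  (+0.1309+0.1492i)·(-0.2881+0.1437i)  (+0.4580+0.1925i)·(+0.0159-0.0211i)  (-0.4436+0.0245i)·(+0.0759-0.4098i)
Y_3^1(R⁻¹ n̂) = +0.016635+0.003866i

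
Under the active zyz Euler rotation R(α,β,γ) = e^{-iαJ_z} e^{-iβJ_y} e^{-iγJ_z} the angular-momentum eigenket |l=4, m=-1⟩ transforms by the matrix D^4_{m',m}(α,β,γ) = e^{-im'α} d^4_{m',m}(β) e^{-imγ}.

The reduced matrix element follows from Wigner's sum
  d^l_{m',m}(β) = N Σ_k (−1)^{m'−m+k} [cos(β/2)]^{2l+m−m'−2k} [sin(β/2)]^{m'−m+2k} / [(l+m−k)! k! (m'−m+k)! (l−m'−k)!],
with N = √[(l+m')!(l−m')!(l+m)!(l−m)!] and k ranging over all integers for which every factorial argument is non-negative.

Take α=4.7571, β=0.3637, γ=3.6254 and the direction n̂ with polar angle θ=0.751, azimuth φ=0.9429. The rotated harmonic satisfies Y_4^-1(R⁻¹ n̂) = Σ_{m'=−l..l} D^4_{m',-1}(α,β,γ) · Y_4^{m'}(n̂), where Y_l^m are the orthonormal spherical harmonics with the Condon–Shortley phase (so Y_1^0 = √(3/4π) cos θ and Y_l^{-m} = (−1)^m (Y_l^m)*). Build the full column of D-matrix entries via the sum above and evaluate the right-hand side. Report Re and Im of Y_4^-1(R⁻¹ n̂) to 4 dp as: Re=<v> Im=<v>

Need the full column D^4_{m',-1} for m'=−4..4 at α=4.7571, β=0.3637, γ=3.6254.
cos(β/2)=0.983511, sin(β/2)=0.180849
d^4_{-4,-1}: single k=3 term ⇒ +0.040732;  D = -0.032112-0.025059i
d^4_{-3,-1}: k∈[2..3] ⇒ +0.234952 -0.013240 = +0.221712;  D = +0.128450-0.180711i
d^4_{-2,-1}: k∈[1..3] ⇒ +0.682979 -0.115466 +0.002603 = +0.570116;  D = +0.478985+0.309201i
d^4_{-1,-1}: k∈[0..3] ⇒ +0.875453 -0.444018 +0.030027 -0.000338 = +0.461124;  D = -0.232524+0.398206i
d^4_{0,-1}: k∈[0..3] ⇒ -0.719923 +0.146054 -0.004938 +0.000028 = -0.578780;  D = +0.512353+0.269221i
d^4_{1,-1}: k∈[0..3] ⇒ +0.296012 -0.030027 +0.000508 -0.000001 = +0.266492;  D = +0.113291-0.241211i
d^4_{2,-1}: k∈[0..2] ⇒ -0.076977 +0.003904 -0.000026 = -0.073099;  D = -0.067488-0.028088i
d^4_{3,-1}: k∈[0..1] ⇒ +0.013240 -0.000269 = +0.012972;  D = -0.004444+0.012187i
d^4_{4,-1}: single k=0 term ⇒ -0.001377;  D = +0.001314+0.000414i
Y_4^{m'}(θ=0.751,φ=0.9429) and Σ D·Y over m':
  (-0.0321-0.0251i)·(-0.0775+0.0565i)  (+0.1285-0.1807i)·(-0.2766-0.0895i)  (+0.4790+0.3092i)·(-0.1323-0.4059i)  (-0.2325+0.3982i)·(+0.1027-0.1414i)  (+0.5124+0.2692i)·(-0.3212+0.0000i)  (+0.1133-0.2412i)·(-0.1027-0.1414i)  (-0.0675-0.0281i)·(-0.1323+0.4059i)  (-0.0044+0.0122i)·(+0.2766-0.0895i)  (+0.0013+0.0004i)·(-0.0775-0.0565i)
Y_4^-1(R⁻¹ n̂) = -0.143429-0.220678i

Re=-0.1434 Im=-0.2207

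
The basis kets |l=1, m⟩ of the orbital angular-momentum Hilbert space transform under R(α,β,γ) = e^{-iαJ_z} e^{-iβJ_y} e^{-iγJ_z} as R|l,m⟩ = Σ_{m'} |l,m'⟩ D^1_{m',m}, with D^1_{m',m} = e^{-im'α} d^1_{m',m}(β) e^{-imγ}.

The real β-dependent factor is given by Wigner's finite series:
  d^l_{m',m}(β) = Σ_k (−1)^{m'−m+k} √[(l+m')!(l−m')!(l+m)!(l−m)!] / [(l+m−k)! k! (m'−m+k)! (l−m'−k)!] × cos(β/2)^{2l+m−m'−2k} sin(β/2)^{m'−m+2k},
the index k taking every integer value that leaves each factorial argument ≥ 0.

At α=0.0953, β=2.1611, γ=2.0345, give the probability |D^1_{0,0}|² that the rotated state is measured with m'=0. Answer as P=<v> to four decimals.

P=0.3098

D^1_{0,0}(0.0953,2.1611,2.0345) = e^{-i·0·0.0953}·d^1_{0,0}(2.1611)·e^{-i·0·2.0345}. Compute d first:
Half-angle: c=0.470843, s=0.882217. N=√(1·1·1·1)=1.000000
k: max(0,(0)−(0))=0 … min(1+(0),1−(0))=1
  k=0: (−1)^0·1.0000/(1)·0.4708^2·0.8822^0 = +0.221693
  k=1: (−1)^1·1.0000/(1)·0.4708^0·0.8822^2 = -0.778307
d^1_{0,0}(2.1611) = +0.221693 -0.778307 = -0.556613
|D^1_{0,0}|² = |d^1_{0,0}(β)|² = (-0.556613)² = 0.309818 (the z-rotation phases have unit modulus)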